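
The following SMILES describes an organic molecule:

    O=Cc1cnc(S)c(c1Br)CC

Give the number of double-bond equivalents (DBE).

5

Molecular formula: C8H8BrNOS.
DoU = (2C + 2 + N − H − X) / 2, where X is the halogen count and O/S are ignored.
    = (2·8 + 2 + 1 − 8 − 1) / 2 = 10 / 2 = 5.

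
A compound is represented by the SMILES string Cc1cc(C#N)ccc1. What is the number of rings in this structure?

In SMILES, each pair of matching ring-closure digits denotes one ring-closing bond; the number of such bonds equals the number of independent rings.
Ring-closure bonds here: 1.

1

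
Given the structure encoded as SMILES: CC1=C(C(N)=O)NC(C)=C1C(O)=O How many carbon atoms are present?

Count every carbon token in the SMILES (each C, including those in ring-closure positions and inside branches).
Carbon count: 8.

8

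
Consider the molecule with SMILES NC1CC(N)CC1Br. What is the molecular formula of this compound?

Walk through each heavy atom and fill implicit hydrogens from standard valence (C 4, N 3, O 2, S 2, halogen 1):
  atom 1: N, bond orders sum to 1 (valence 3) → 2 H
  atom 2: C, bond orders sum to 3 (valence 4) → 1 H
  atom 3: C, bond orders sum to 2 (valence 4) → 2 H
  atom 4: C, bond orders sum to 3 (valence 4) → 1 H
  atom 5: N, bond orders sum to 1 (valence 3) → 2 H
  atom 6: C, bond orders sum to 2 (valence 4) → 2 H
  atom 7: C, bond orders sum to 3 (valence 4) → 1 H
  atom 8: Br (halogen, monovalent) → 0 H
Totals → C:5, H:11, Br:1, N:2.

C5H11BrN2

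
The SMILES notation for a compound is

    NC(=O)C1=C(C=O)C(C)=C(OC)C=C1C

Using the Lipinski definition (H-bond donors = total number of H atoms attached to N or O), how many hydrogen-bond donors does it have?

2

Donors: find every N or O and count the H atoms it carries.
  atom 1 (N): bond orders sum to 1 → 2 H
  atom 3 (O): bond orders sum to 2 → 0 H
  atom 7 (O): bond orders sum to 2 → 0 H
  atom 11 (O): bond orders sum to 2 → 0 H
Lipinski HBD = 2.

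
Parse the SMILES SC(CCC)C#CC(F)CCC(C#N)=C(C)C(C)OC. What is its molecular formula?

C16H24FNOS

Walk through each heavy atom and fill implicit hydrogens from standard valence (C 4, N 3, O 2, S 2, halogen 1):
  atom 1: S, bond orders sum to 1 (valence 2) → 1 H
  atom 2: C, bond orders sum to 3 (valence 4) → 1 H
  atom 3: C, bond orders sum to 2 (valence 4) → 2 H
  atom 4: C, bond orders sum to 2 (valence 4) → 2 H
  atom 5: C, bond orders sum to 1 (valence 4) → 3 H
  atom 6: C, bond orders sum to 4 (valence 4) → 0 H
  atom 7: C, bond orders sum to 4 (valence 4) → 0 H
  atom 8: C, bond orders sum to 3 (valence 4) → 1 H
  atom 9: F (halogen, monovalent) → 0 H
  atom 10: C, bond orders sum to 2 (valence 4) → 2 H
  atom 11: C, bond orders sum to 2 (valence 4) → 2 H
  atom 12: C, bond orders sum to 4 (valence 4) → 0 H
  atom 13: C, bond orders sum to 4 (valence 4) → 0 H
  atom 14: N, bond orders sum to 3 (valence 3) → 0 H
  atom 15: C, bond orders sum to 4 (valence 4) → 0 H
  atom 16: C, bond orders sum to 1 (valence 4) → 3 H
  atom 17: C, bond orders sum to 3 (valence 4) → 1 H
  atom 18: C, bond orders sum to 1 (valence 4) → 3 H
  atom 19: O, bond orders sum to 2 (valence 2) → 0 H
  atom 20: C, bond orders sum to 1 (valence 4) → 3 H
Totals → C:16, H:24, F:1, N:1, O:1, S:1.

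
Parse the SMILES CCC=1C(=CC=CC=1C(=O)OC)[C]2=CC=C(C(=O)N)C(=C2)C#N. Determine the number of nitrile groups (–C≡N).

1

The nitrile motif appears at heavy-atom position 22 in the SMILES.
Other groups present: 1 amide, 1 ester.
Nitrile count: 1.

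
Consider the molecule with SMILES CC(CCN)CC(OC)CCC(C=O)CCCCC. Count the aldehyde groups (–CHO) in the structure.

1

The aldehyde motif appears at heavy-atom position 13 in the SMILES.
Other groups present: 1 ether, 1 primary amine.
Aldehyde count: 1.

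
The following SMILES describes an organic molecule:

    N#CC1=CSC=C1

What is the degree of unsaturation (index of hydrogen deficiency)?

5

Molecular formula: C5H3NS.
DoU = (2C + 2 + N − H − X) / 2, where X is the halogen count and O/S are ignored.
    = (2·5 + 2 + 1 − 3 − 0) / 2 = 10 / 2 = 5.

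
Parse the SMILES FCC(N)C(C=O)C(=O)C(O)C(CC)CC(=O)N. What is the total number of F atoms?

1

Scan the SMILES for F atoms (remember two-letter symbols like Cl and Br are single atoms).
Fluorine count: 1.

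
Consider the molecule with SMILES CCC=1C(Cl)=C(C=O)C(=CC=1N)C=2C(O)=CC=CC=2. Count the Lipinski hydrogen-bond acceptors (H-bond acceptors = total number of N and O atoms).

3

N atoms: 1; O atoms: 2.
Lipinski HBA = 1 + 2 = 3.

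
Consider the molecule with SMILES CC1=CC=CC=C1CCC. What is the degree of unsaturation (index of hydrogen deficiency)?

4

Molecular formula: C10H14.
DoU = (2C + 2 + N − H − X) / 2, where X is the halogen count and O/S are ignored.
    = (2·10 + 2 + 0 − 14 − 0) / 2 = 8 / 2 = 4.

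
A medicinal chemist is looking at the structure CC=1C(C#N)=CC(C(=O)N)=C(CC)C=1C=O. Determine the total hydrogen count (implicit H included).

12

Walk through each heavy atom and fill implicit hydrogens from standard valence (C 4, N 3, O 2, S 2, halogen 1):
  atom 1: C, bond orders sum to 1 (valence 4) → 3 H
  atom 2: C, bond orders sum to 4 (valence 4) → 0 H
  atom 3: C, bond orders sum to 4 (valence 4) → 0 H
  atom 4: C, bond orders sum to 4 (valence 4) → 0 H
  atom 5: N, bond orders sum to 3 (valence 3) → 0 H
  atom 6: C, bond orders sum to 3 (valence 4) → 1 H
  atom 7: C, bond orders sum to 4 (valence 4) → 0 H
  atom 8: C, bond orders sum to 4 (valence 4) → 0 H
  atom 9: O, bond orders sum to 2 (valence 2) → 0 H
  atom 10: N, bond orders sum to 1 (valence 3) → 2 H
  atom 11: C, bond orders sum to 4 (valence 4) → 0 H
  atom 12: C, bond orders sum to 2 (valence 4) → 2 H
  atom 13: C, bond orders sum to 1 (valence 4) → 3 H
  atom 14: C, bond orders sum to 4 (valence 4) → 0 H
  atom 15: C, bond orders sum to 3 (valence 4) → 1 H
  atom 16: O, bond orders sum to 2 (valence 2) → 0 H
Total hydrogens: 12.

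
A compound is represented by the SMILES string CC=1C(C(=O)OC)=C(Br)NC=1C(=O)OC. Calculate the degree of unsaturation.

Degree of unsaturation = (number of rings) + (number of π bonds).
Ring closures in the SMILES: 1.
π bonds: 4 double bonds (each 1 DoU) → 4 DoU from unsaturation.
Total DoU = 1 + 4 = 5.

5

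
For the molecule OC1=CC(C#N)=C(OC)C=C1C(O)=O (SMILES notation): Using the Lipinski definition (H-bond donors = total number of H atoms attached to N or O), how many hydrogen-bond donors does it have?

Donors: find every N or O and count the H atoms it carries.
  atom 1 (O): bond orders sum to 1 → 1 H
  atom 6 (N): bond orders sum to 3 → 0 H
  atom 8 (O): bond orders sum to 2 → 0 H
  atom 13 (O): bond orders sum to 1 → 1 H
  atom 14 (O): bond orders sum to 2 → 0 H
Lipinski HBD = 2.

2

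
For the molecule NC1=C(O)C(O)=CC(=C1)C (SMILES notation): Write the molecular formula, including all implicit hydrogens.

Walk through each heavy atom and fill implicit hydrogens from standard valence (C 4, N 3, O 2, S 2, halogen 1):
  atom 1: N, bond orders sum to 1 (valence 3) → 2 H
  atom 2: C, bond orders sum to 4 (valence 4) → 0 H
  atom 3: C, bond orders sum to 4 (valence 4) → 0 H
  atom 4: O, bond orders sum to 1 (valence 2) → 1 H
  atom 5: C, bond orders sum to 4 (valence 4) → 0 H
  atom 6: O, bond orders sum to 1 (valence 2) → 1 H
  atom 7: C, bond orders sum to 3 (valence 4) → 1 H
  atom 8: C, bond orders sum to 4 (valence 4) → 0 H
  atom 9: C, bond orders sum to 3 (valence 4) → 1 H
  atom 10: C, bond orders sum to 1 (valence 4) → 3 H
Totals → C:7, H:9, N:1, O:2.
In Hill order: C7H9NO2.

C7H9NO2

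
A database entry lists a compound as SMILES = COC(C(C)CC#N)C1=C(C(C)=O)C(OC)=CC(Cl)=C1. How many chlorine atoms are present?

1

Scan the SMILES for Cl atoms (remember two-letter symbols like Cl and Br are single atoms).
Chlorine count: 1.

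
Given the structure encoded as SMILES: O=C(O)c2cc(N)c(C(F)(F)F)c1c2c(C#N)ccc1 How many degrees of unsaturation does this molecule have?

10

Molecular formula: C13H7F3N2O2.
DoU = (2C + 2 + N − H − X) / 2, where X is the halogen count and O/S are ignored.
    = (2·13 + 2 + 2 − 7 − 3) / 2 = 20 / 2 = 10.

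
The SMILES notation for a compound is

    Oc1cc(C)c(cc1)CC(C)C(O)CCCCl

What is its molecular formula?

C14H21ClO2

Walk through each heavy atom and fill implicit hydrogens from standard valence (C 4, N 3, O 2, S 2, halogen 1); for lowercase aromatic atoms, an aromatic c carries 1 H when it has two neighbours and 0 H with three, and aromatic n carries 0 H:
  atom 1: O, bond orders sum to 1 (valence 2) → 1 H
  atom 2: aromatic c, 3 neighbours → 0 H
  atom 3: aromatic c, 2 neighbours → 1 H
  atom 4: aromatic c, 3 neighbours → 0 H
  atom 5: C, bond orders sum to 1 (valence 4) → 3 H
  atom 6: aromatic c, 3 neighbours → 0 H
  atom 7: aromatic c, 2 neighbours → 1 H
  atom 8: aromatic c, 2 neighbours → 1 H
  atom 9: C, bond orders sum to 2 (valence 4) → 2 H
  atom 10: C, bond orders sum to 3 (valence 4) → 1 H
  atom 11: C, bond orders sum to 1 (valence 4) → 3 H
  atom 12: C, bond orders sum to 3 (valence 4) → 1 H
  atom 13: O, bond orders sum to 1 (valence 2) → 1 H
  atom 14: C, bond orders sum to 2 (valence 4) → 2 H
  atom 15: C, bond orders sum to 2 (valence 4) → 2 H
  atom 16: C, bond orders sum to 2 (valence 4) → 2 H
  atom 17: Cl (halogen, monovalent) → 0 H
Totals → C:14, H:21, Cl:1, O:2.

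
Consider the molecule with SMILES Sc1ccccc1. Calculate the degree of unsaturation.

Molecular formula: C6H6S.
DoU = (2C + 2 + N − H − X) / 2, where X is the halogen count and O/S are ignored.
    = (2·6 + 2 + 0 − 6 − 0) / 2 = 8 / 2 = 4.

4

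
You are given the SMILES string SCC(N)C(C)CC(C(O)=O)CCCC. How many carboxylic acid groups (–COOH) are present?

The carboxylic acid motif appears at heavy-atom position 9 in the SMILES.
Other groups present: 1 primary amine, 1 thiol.
Carboxylic acid count: 1.

1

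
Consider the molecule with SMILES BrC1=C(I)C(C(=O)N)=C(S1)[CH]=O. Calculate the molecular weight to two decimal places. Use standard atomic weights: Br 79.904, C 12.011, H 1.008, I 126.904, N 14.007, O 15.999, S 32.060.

359.96 g/mol

First, the molecular formula is C6H3BrINO2S (counting implicit H from valence).
  Br: 1 × 79.904 = 79.904
  C: 6 × 12.011 = 72.066
  H: 3 × 1.008 = 3.024
  I: 1 × 126.904 = 126.904
  N: 1 × 14.007 = 14.007
  O: 2 × 15.999 = 31.998
  S: 1 × 32.060 = 32.060
Sum: 1×79.904 + 6×12.011 + 3×1.008 + 1×126.904 + 1×14.007 + 2×15.999 + 1×32.060 = 359.963 → 359.96 g/mol.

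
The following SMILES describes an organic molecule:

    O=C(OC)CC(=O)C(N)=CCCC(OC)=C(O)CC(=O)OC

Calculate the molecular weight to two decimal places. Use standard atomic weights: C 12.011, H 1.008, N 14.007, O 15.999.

First, the molecular formula is C14H21NO7 (counting implicit H from valence).
  C: 14 × 12.011 = 168.154
  H: 21 × 1.008 = 21.168
  N: 1 × 14.007 = 14.007
  O: 7 × 15.999 = 111.993
Sum: 14×12.011 + 21×1.008 + 1×14.007 + 7×15.999 = 315.322 → 315.32 g/mol.

315.32 g/mol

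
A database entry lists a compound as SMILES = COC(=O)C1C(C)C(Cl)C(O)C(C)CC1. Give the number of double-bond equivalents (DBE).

2

Molecular formula: C11H19ClO3.
DoU = (2C + 2 + N − H − X) / 2, where X is the halogen count and O/S are ignored.
    = (2·11 + 2 + 0 − 19 − 1) / 2 = 4 / 2 = 2.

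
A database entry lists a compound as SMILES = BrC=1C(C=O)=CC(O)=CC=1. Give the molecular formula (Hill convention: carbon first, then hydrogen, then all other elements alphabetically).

Walk through each heavy atom and fill implicit hydrogens from standard valence (C 4, N 3, O 2, S 2, halogen 1):
  atom 1: Br (halogen, monovalent) → 0 H
  atom 2: C, bond orders sum to 4 (valence 4) → 0 H
  atom 3: C, bond orders sum to 4 (valence 4) → 0 H
  atom 4: C, bond orders sum to 3 (valence 4) → 1 H
  atom 5: O, bond orders sum to 2 (valence 2) → 0 H
  atom 6: C, bond orders sum to 3 (valence 4) → 1 H
  atom 7: C, bond orders sum to 4 (valence 4) → 0 H
  atom 8: O, bond orders sum to 1 (valence 2) → 1 H
  atom 9: C, bond orders sum to 3 (valence 4) → 1 H
  atom 10: C, bond orders sum to 3 (valence 4) → 1 H
Totals → C:7, H:5, Br:1, O:2.
In Hill order: C7H5BrO2.

C7H5BrO2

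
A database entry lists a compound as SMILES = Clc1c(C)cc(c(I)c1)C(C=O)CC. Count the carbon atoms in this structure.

11

Count every carbon token in the SMILES (each C, including those in ring-closure positions and inside branches).
Carbon count: 11.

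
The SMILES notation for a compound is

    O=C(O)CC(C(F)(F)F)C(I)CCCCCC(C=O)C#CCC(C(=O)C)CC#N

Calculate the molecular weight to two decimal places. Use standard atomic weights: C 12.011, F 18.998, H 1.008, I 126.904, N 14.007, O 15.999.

First, the molecular formula is C20H25F3INO4 (counting implicit H from valence).
  C: 20 × 12.011 = 240.220
  F: 3 × 18.998 = 56.994
  H: 25 × 1.008 = 25.200
  I: 1 × 126.904 = 126.904
  N: 1 × 14.007 = 14.007
  O: 4 × 15.999 = 63.996
Sum: 20×12.011 + 3×18.998 + 25×1.008 + 1×126.904 + 1×14.007 + 4×15.999 = 527.321 → 527.32 g/mol.

527.32 g/mol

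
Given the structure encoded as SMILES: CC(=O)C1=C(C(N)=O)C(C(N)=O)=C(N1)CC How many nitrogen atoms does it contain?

3

Scan the SMILES for N atoms (remember two-letter symbols like Cl and Br are single atoms).
Nitrogen count: 3.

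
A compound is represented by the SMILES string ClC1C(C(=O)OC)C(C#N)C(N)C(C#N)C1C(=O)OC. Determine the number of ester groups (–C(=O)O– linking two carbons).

2

The ester motif appears at heavy-atom positions 4, 17 in the SMILES.
Other groups present: 2 nitrile, 1 primary amine.
Ester count: 2.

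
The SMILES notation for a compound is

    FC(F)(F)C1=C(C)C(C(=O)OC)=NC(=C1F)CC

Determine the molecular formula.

C11H11F4NO2

Walk through each heavy atom and fill implicit hydrogens from standard valence (C 4, N 3, O 2, S 2, halogen 1):
  atom 1: F (halogen, monovalent) → 0 H
  atom 2: C, bond orders sum to 4 (valence 4) → 0 H
  atom 3: F (halogen, monovalent) → 0 H
  atom 4: F (halogen, monovalent) → 0 H
  atom 5: C, bond orders sum to 4 (valence 4) → 0 H
  atom 6: C, bond orders sum to 4 (valence 4) → 0 H
  atom 7: C, bond orders sum to 1 (valence 4) → 3 H
  atom 8: C, bond orders sum to 4 (valence 4) → 0 H
  atom 9: C, bond orders sum to 4 (valence 4) → 0 H
  atom 10: O, bond orders sum to 2 (valence 2) → 0 H
  atom 11: O, bond orders sum to 2 (valence 2) → 0 H
  atom 12: C, bond orders sum to 1 (valence 4) → 3 H
  atom 13: N, bond orders sum to 3 (valence 3) → 0 H
  atom 14: C, bond orders sum to 4 (valence 4) → 0 H
  atom 15: C, bond orders sum to 4 (valence 4) → 0 H
  atom 16: F (halogen, monovalent) → 0 H
  atom 17: C, bond orders sum to 2 (valence 4) → 2 H
  atom 18: C, bond orders sum to 1 (valence 4) → 3 H
Totals → C:11, H:11, F:4, N:1, O:2.
In Hill order: C11H11F4NO2.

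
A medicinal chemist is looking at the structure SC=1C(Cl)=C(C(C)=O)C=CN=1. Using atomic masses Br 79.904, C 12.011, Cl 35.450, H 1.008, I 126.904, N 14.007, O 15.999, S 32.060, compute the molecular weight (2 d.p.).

187.64 g/mol

First, the molecular formula is C7H6ClNOS (counting implicit H from valence).
  C: 7 × 12.011 = 84.077
  Cl: 1 × 35.450 = 35.450
  H: 6 × 1.008 = 6.048
  N: 1 × 14.007 = 14.007
  O: 1 × 15.999 = 15.999
  S: 1 × 32.060 = 32.060
Sum: 7×12.011 + 1×35.450 + 6×1.008 + 1×14.007 + 1×15.999 + 1×32.060 = 187.641 → 187.64 g/mol.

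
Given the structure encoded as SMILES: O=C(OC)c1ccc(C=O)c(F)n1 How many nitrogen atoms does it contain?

Scan the SMILES for N atoms (remember two-letter symbols like Cl and Br are single atoms).
Nitrogen count: 1.

1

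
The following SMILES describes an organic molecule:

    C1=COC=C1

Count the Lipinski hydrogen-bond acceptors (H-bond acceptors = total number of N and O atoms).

N atoms: 0; O atoms: 1.
Lipinski HBA = 0 + 1 = 1.

1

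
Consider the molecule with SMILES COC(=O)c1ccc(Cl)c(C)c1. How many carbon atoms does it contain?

9

Count every carbon token in the SMILES (each C, including those in ring-closure positions and inside branches).
Carbon count: 9.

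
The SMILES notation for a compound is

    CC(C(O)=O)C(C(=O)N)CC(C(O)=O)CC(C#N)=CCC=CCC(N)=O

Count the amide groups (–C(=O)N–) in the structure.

The amide motif appears at heavy-atom positions 7, 24 in the SMILES.
Other groups present: 2 alkene, 2 carboxylic acid, 1 nitrile.
Amide count: 2.

2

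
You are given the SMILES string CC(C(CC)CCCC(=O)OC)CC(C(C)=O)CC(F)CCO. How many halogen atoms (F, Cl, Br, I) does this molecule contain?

1

Halogen atoms appear at heavy-atom position 20 (1×F).
Other groups present: 1 ester, 1 hydroxyl, 1 ketone.
Halogen count: 1.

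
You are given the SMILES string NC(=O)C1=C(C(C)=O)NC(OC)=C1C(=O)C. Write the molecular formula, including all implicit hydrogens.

C10H12N2O4

Walk through each heavy atom and fill implicit hydrogens from standard valence (C 4, N 3, O 2, S 2, halogen 1):
  atom 1: N, bond orders sum to 1 (valence 3) → 2 H
  atom 2: C, bond orders sum to 4 (valence 4) → 0 H
  atom 3: O, bond orders sum to 2 (valence 2) → 0 H
  atom 4: C, bond orders sum to 4 (valence 4) → 0 H
  atom 5: C, bond orders sum to 4 (valence 4) → 0 H
  atom 6: C, bond orders sum to 4 (valence 4) → 0 H
  atom 7: C, bond orders sum to 1 (valence 4) → 3 H
  atom 8: O, bond orders sum to 2 (valence 2) → 0 H
  atom 9: N, bond orders sum to 2 (valence 3) → 1 H
  atom 10: C, bond orders sum to 4 (valence 4) → 0 H
  atom 11: O, bond orders sum to 2 (valence 2) → 0 H
  atom 12: C, bond orders sum to 1 (valence 4) → 3 H
  atom 13: C, bond orders sum to 4 (valence 4) → 0 H
  atom 14: C, bond orders sum to 4 (valence 4) → 0 H
  atom 15: O, bond orders sum to 2 (valence 2) → 0 H
  atom 16: C, bond orders sum to 1 (valence 4) → 3 H
Totals → C:10, H:12, N:2, O:4.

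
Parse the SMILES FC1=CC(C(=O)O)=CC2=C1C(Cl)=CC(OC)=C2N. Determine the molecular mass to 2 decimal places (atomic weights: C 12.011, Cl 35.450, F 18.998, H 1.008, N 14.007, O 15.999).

First, the molecular formula is C12H9ClFNO3 (counting implicit H from valence).
  C: 12 × 12.011 = 144.132
  Cl: 1 × 35.450 = 35.450
  F: 1 × 18.998 = 18.998
  H: 9 × 1.008 = 9.072
  N: 1 × 14.007 = 14.007
  O: 3 × 15.999 = 47.997
Sum: 12×12.011 + 1×35.450 + 1×18.998 + 9×1.008 + 1×14.007 + 3×15.999 = 269.656 → 269.66 g/mol.

269.66 g/mol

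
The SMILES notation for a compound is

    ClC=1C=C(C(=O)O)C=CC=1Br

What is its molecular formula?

Walk through each heavy atom and fill implicit hydrogens from standard valence (C 4, N 3, O 2, S 2, halogen 1):
  atom 1: Cl (halogen, monovalent) → 0 H
  atom 2: C, bond orders sum to 4 (valence 4) → 0 H
  atom 3: C, bond orders sum to 3 (valence 4) → 1 H
  atom 4: C, bond orders sum to 4 (valence 4) → 0 H
  atom 5: C, bond orders sum to 4 (valence 4) → 0 H
  atom 6: O, bond orders sum to 2 (valence 2) → 0 H
  atom 7: O, bond orders sum to 1 (valence 2) → 1 H
  atom 8: C, bond orders sum to 3 (valence 4) → 1 H
  atom 9: C, bond orders sum to 3 (valence 4) → 1 H
  atom 10: C, bond orders sum to 4 (valence 4) → 0 H
  atom 11: Br (halogen, monovalent) → 0 H
Totals → C:7, H:4, Br:1, Cl:1, O:2.
In Hill order: C7H4BrClO2.

C7H4BrClO2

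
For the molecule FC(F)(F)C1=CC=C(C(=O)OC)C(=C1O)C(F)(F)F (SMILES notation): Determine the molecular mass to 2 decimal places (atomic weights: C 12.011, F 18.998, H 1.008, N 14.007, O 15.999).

288.14 g/mol

First, the molecular formula is C10H6F6O3 (counting implicit H from valence).
  C: 10 × 12.011 = 120.110
  F: 6 × 18.998 = 113.988
  H: 6 × 1.008 = 6.048
  O: 3 × 15.999 = 47.997
Sum: 10×12.011 + 6×18.998 + 6×1.008 + 3×15.999 = 288.143 → 288.14 g/mol.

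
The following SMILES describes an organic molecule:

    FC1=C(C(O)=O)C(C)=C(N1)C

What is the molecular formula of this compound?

Walk through each heavy atom and fill implicit hydrogens from standard valence (C 4, N 3, O 2, S 2, halogen 1):
  atom 1: F (halogen, monovalent) → 0 H
  atom 2: C, bond orders sum to 4 (valence 4) → 0 H
  atom 3: C, bond orders sum to 4 (valence 4) → 0 H
  atom 4: C, bond orders sum to 4 (valence 4) → 0 H
  atom 5: O, bond orders sum to 1 (valence 2) → 1 H
  atom 6: O, bond orders sum to 2 (valence 2) → 0 H
  atom 7: C, bond orders sum to 4 (valence 4) → 0 H
  atom 8: C, bond orders sum to 1 (valence 4) → 3 H
  atom 9: C, bond orders sum to 4 (valence 4) → 0 H
  atom 10: N, bond orders sum to 2 (valence 3) → 1 H
  atom 11: C, bond orders sum to 1 (valence 4) → 3 H
Totals → C:7, H:8, F:1, N:1, O:2.

C7H8FNO2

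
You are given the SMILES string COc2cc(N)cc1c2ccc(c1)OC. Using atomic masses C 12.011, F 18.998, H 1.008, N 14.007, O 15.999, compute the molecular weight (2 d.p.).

First, the molecular formula is C12H13NO2 (counting implicit H from valence).
  C: 12 × 12.011 = 144.132
  H: 13 × 1.008 = 13.104
  N: 1 × 14.007 = 14.007
  O: 2 × 15.999 = 31.998
Sum: 12×12.011 + 13×1.008 + 1×14.007 + 2×15.999 = 203.241 → 203.24 g/mol.

203.24 g/mol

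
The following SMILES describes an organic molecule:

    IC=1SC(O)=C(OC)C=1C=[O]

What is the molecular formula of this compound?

Walk through each heavy atom and fill implicit hydrogens from standard valence (C 4, N 3, O 2, S 2, halogen 1):
  atom 1: I (halogen, monovalent) → 0 H
  atom 2: C, bond orders sum to 4 (valence 4) → 0 H
  atom 3: S, bond orders sum to 2 (valence 2) → 0 H
  atom 4: C, bond orders sum to 4 (valence 4) → 0 H
  atom 5: O, bond orders sum to 1 (valence 2) → 1 H
  atom 6: C, bond orders sum to 4 (valence 4) → 0 H
  atom 7: O, bond orders sum to 2 (valence 2) → 0 H
  atom 8: C, bond orders sum to 1 (valence 4) → 3 H
  atom 9: C, bond orders sum to 4 (valence 4) → 0 H
  atom 10: C, bond orders sum to 3 (valence 4) → 1 H
  atom 11: O with explicit H count 0
Totals → C:6, H:5, I:1, O:3, S:1.
In Hill order: C6H5IO3S.

C6H5IO3S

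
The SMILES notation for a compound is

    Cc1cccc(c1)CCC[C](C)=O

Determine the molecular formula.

Walk through each heavy atom and fill implicit hydrogens from standard valence (C 4, N 3, O 2, S 2, halogen 1); for lowercase aromatic atoms, an aromatic c carries 1 H when it has two neighbours and 0 H with three, and aromatic n carries 0 H:
  atom 1: C, bond orders sum to 1 (valence 4) → 3 H
  atom 2: aromatic c, 3 neighbours → 0 H
  atom 3: aromatic c, 2 neighbours → 1 H
  atom 4: aromatic c, 2 neighbours → 1 H
  atom 5: aromatic c, 2 neighbours → 1 H
  atom 6: aromatic c, 3 neighbours → 0 H
  atom 7: aromatic c, 2 neighbours → 1 H
  atom 8: C, bond orders sum to 2 (valence 4) → 2 H
  atom 9: C, bond orders sum to 2 (valence 4) → 2 H
  atom 10: C, bond orders sum to 2 (valence 4) → 2 H
  atom 11: C with explicit H count 0
  atom 12: C, bond orders sum to 1 (valence 4) → 3 H
  atom 13: O, bond orders sum to 2 (valence 2) → 0 H
Totals → C:12, H:16, O:1.
In Hill order: C12H16O.

C12H16O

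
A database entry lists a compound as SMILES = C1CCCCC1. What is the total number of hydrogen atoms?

12

Walk through each heavy atom and fill implicit hydrogens from standard valence (C 4, N 3, O 2, S 2, halogen 1):
  atom 1: C, bond orders sum to 2 (valence 4) → 2 H
  atom 2: C, bond orders sum to 2 (valence 4) → 2 H
  atom 3: C, bond orders sum to 2 (valence 4) → 2 H
  atom 4: C, bond orders sum to 2 (valence 4) → 2 H
  atom 5: C, bond orders sum to 2 (valence 4) → 2 H
  atom 6: C, bond orders sum to 2 (valence 4) → 2 H
Total hydrogens: 12.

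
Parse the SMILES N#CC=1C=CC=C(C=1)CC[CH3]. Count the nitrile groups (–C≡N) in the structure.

The nitrile motif appears at heavy-atom position 2 in the SMILES.
Nitrile count: 1.

1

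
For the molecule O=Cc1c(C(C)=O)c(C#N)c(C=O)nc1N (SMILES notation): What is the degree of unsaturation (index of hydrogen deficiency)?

Molecular formula: C10H7N3O3.
DoU = (2C + 2 + N − H − X) / 2, where X is the halogen count and O/S are ignored.
    = (2·10 + 2 + 3 − 7 − 0) / 2 = 18 / 2 = 9.

9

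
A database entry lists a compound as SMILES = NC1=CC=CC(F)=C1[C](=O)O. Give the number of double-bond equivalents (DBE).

5

Molecular formula: C7H6FNO2.
DoU = (2C + 2 + N − H − X) / 2, where X is the halogen count and O/S are ignored.
    = (2·7 + 2 + 1 − 6 − 1) / 2 = 10 / 2 = 5.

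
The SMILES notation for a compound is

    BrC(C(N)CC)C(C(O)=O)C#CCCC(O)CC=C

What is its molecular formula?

Walk through each heavy atom and fill implicit hydrogens from standard valence (C 4, N 3, O 2, S 2, halogen 1):
  atom 1: Br (halogen, monovalent) → 0 H
  atom 2: C, bond orders sum to 3 (valence 4) → 1 H
  atom 3: C, bond orders sum to 3 (valence 4) → 1 H
  atom 4: N, bond orders sum to 1 (valence 3) → 2 H
  atom 5: C, bond orders sum to 2 (valence 4) → 2 H
  atom 6: C, bond orders sum to 1 (valence 4) → 3 H
  atom 7: C, bond orders sum to 3 (valence 4) → 1 H
  atom 8: C, bond orders sum to 4 (valence 4) → 0 H
  atom 9: O, bond orders sum to 1 (valence 2) → 1 H
  atom 10: O, bond orders sum to 2 (valence 2) → 0 H
  atom 11: C, bond orders sum to 4 (valence 4) → 0 H
  atom 12: C, bond orders sum to 4 (valence 4) → 0 H
  atom 13: C, bond orders sum to 2 (valence 4) → 2 H
  atom 14: C, bond orders sum to 2 (valence 4) → 2 H
  atom 15: C, bond orders sum to 3 (valence 4) → 1 H
  atom 16: O, bond orders sum to 1 (valence 2) → 1 H
  atom 17: C, bond orders sum to 2 (valence 4) → 2 H
  atom 18: C, bond orders sum to 3 (valence 4) → 1 H
  atom 19: C, bond orders sum to 2 (valence 4) → 2 H
Totals → C:14, H:22, Br:1, N:1, O:3.

C14H22BrNO3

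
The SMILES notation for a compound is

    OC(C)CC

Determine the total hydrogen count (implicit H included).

10

Walk through each heavy atom and fill implicit hydrogens from standard valence (C 4, N 3, O 2, S 2, halogen 1):
  atom 1: O, bond orders sum to 1 (valence 2) → 1 H
  atom 2: C, bond orders sum to 3 (valence 4) → 1 H
  atom 3: C, bond orders sum to 1 (valence 4) → 3 H
  atom 4: C, bond orders sum to 2 (valence 4) → 2 H
  atom 5: C, bond orders sum to 1 (valence 4) → 3 H
Total hydrogens: 10.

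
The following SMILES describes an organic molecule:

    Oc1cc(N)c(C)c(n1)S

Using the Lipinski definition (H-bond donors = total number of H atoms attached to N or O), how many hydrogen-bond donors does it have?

3

Donors: find every N or O and count the H atoms it carries.
  atom 1 (O): bond orders sum to 1 → 1 H
  atom 5 (N): bond orders sum to 1 → 2 H
  atom 9 (N): bond orders sum to 3 → 0 H
Lipinski HBD = 3.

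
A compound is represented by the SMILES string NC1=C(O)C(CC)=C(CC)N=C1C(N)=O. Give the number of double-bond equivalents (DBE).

Molecular formula: C10H15N3O2.
DoU = (2C + 2 + N − H − X) / 2, where X is the halogen count and O/S are ignored.
    = (2·10 + 2 + 3 − 15 − 0) / 2 = 10 / 2 = 5.

5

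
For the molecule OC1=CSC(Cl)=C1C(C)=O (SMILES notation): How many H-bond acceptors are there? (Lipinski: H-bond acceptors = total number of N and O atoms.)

N atoms: 0; O atoms: 2.
Lipinski HBA = 0 + 2 = 2.

2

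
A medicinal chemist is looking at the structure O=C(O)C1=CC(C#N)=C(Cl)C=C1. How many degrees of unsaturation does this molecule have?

Degree of unsaturation = (number of rings) + (number of π bonds).
Ring closures in the SMILES: 1.
π bonds: 4 double bonds (each 1 DoU), 1 triple bond (each 2 DoU) → 6 DoU from unsaturation.
Total DoU = 1 + 6 = 7.

7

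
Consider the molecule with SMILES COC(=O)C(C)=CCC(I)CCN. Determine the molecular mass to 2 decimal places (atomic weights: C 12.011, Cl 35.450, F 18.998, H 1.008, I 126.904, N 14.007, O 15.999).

First, the molecular formula is C9H16INO2 (counting implicit H from valence).
  C: 9 × 12.011 = 108.099
  H: 16 × 1.008 = 16.128
  I: 1 × 126.904 = 126.904
  N: 1 × 14.007 = 14.007
  O: 2 × 15.999 = 31.998
Sum: 9×12.011 + 16×1.008 + 1×126.904 + 1×14.007 + 2×15.999 = 297.136 → 297.14 g/mol.

297.14 g/mol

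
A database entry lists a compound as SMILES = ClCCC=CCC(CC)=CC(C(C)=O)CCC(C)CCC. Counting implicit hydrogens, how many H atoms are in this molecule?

Walk through each heavy atom and fill implicit hydrogens from standard valence (C 4, N 3, O 2, S 2, halogen 1):
  atom 1: Cl (halogen, monovalent) → 0 H
  atom 2: C, bond orders sum to 2 (valence 4) → 2 H
  atom 3: C, bond orders sum to 2 (valence 4) → 2 H
  atom 4: C, bond orders sum to 3 (valence 4) → 1 H
  atom 5: C, bond orders sum to 3 (valence 4) → 1 H
  atom 6: C, bond orders sum to 2 (valence 4) → 2 H
  atom 7: C, bond orders sum to 4 (valence 4) → 0 H
  atom 8: C, bond orders sum to 2 (valence 4) → 2 H
  atom 9: C, bond orders sum to 1 (valence 4) → 3 H
  atom 10: C, bond orders sum to 3 (valence 4) → 1 H
  atom 11: C, bond orders sum to 3 (valence 4) → 1 H
  atom 12: C, bond orders sum to 4 (valence 4) → 0 H
  atom 13: C, bond orders sum to 1 (valence 4) → 3 H
  atom 14: O, bond orders sum to 2 (valence 2) → 0 H
  atom 15: C, bond orders sum to 2 (valence 4) → 2 H
  atom 16: C, bond orders sum to 2 (valence 4) → 2 H
  atom 17: C, bond orders sum to 3 (valence 4) → 1 H
  atom 18: C, bond orders sum to 1 (valence 4) → 3 H
  atom 19: C, bond orders sum to 2 (valence 4) → 2 H
  atom 20: C, bond orders sum to 2 (valence 4) → 2 H
  atom 21: C, bond orders sum to 1 (valence 4) → 3 H
Total hydrogens: 33.

33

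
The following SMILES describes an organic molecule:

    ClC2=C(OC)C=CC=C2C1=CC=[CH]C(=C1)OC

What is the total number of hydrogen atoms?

13

Walk through each heavy atom and fill implicit hydrogens from standard valence (C 4, N 3, O 2, S 2, halogen 1):
  atom 1: Cl (halogen, monovalent) → 0 H
  atom 2: C, bond orders sum to 4 (valence 4) → 0 H
  atom 3: C, bond orders sum to 4 (valence 4) → 0 H
  atom 4: O, bond orders sum to 2 (valence 2) → 0 H
  atom 5: C, bond orders sum to 1 (valence 4) → 3 H
  atom 6: C, bond orders sum to 3 (valence 4) → 1 H
  atom 7: C, bond orders sum to 3 (valence 4) → 1 H
  atom 8: C, bond orders sum to 3 (valence 4) → 1 H
  atom 9: C, bond orders sum to 4 (valence 4) → 0 H
  atom 10: C, bond orders sum to 4 (valence 4) → 0 H
  atom 11: C, bond orders sum to 3 (valence 4) → 1 H
  atom 12: C, bond orders sum to 3 (valence 4) → 1 H
  atom 13: C with explicit H count 1
  atom 14: C, bond orders sum to 4 (valence 4) → 0 H
  atom 15: C, bond orders sum to 3 (valence 4) → 1 H
  atom 16: O, bond orders sum to 2 (valence 2) → 0 H
  atom 17: C, bond orders sum to 1 (valence 4) → 3 H
Total hydrogens: 13.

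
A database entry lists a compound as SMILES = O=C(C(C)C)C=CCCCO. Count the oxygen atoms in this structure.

Scan the SMILES for O atoms (remember two-letter symbols like Cl and Br are single atoms).
Oxygen count: 2.

2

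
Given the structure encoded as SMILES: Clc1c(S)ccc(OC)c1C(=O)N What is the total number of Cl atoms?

1

Scan the SMILES for Cl atoms (remember two-letter symbols like Cl and Br are single atoms).
Chlorine count: 1.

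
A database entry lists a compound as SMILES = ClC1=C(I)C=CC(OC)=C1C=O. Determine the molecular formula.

Walk through each heavy atom and fill implicit hydrogens from standard valence (C 4, N 3, O 2, S 2, halogen 1):
  atom 1: Cl (halogen, monovalent) → 0 H
  atom 2: C, bond orders sum to 4 (valence 4) → 0 H
  atom 3: C, bond orders sum to 4 (valence 4) → 0 H
  atom 4: I (halogen, monovalent) → 0 H
  atom 5: C, bond orders sum to 3 (valence 4) → 1 H
  atom 6: C, bond orders sum to 3 (valence 4) → 1 H
  atom 7: C, bond orders sum to 4 (valence 4) → 0 H
  atom 8: O, bond orders sum to 2 (valence 2) → 0 H
  atom 9: C, bond orders sum to 1 (valence 4) → 3 H
  atom 10: C, bond orders sum to 4 (valence 4) → 0 H
  atom 11: C, bond orders sum to 3 (valence 4) → 1 H
  atom 12: O, bond orders sum to 2 (valence 2) → 0 H
Totals → C:8, H:6, Cl:1, I:1, O:2.

C8H6ClIO2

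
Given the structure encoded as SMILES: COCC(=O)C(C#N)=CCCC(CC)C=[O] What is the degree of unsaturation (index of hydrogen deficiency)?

Molecular formula: C12H17NO3.
DoU = (2C + 2 + N − H − X) / 2, where X is the halogen count and O/S are ignored.
    = (2·12 + 2 + 1 − 17 − 0) / 2 = 10 / 2 = 5.

5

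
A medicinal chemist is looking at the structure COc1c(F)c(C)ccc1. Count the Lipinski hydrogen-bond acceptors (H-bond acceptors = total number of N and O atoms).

N atoms: 0; O atoms: 1.
Lipinski HBA = 0 + 1 = 1.

1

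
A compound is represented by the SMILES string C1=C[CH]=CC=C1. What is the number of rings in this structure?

1

In SMILES, each pair of matching ring-closure digits denotes one ring-closing bond; the number of such bonds equals the number of independent rings.
Ring-closure bonds here: 1.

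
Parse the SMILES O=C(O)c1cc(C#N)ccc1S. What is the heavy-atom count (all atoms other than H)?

12

Every atom symbol written in the SMILES (organic subset) is one heavy atom; implicit H are not written.
Heavy atoms by element → C:8, N:1, O:2, S:1.
Total: 12.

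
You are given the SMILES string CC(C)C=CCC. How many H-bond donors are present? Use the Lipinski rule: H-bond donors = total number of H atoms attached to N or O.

Donors: find every N or O and count the H atoms it carries.
  (no N or O atoms present)
Lipinski HBD = 0.

0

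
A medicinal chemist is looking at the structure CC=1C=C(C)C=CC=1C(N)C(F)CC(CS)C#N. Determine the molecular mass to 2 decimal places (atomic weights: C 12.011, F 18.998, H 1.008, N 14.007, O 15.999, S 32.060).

266.38 g/mol

First, the molecular formula is C14H19FN2S (counting implicit H from valence).
  C: 14 × 12.011 = 168.154
  F: 1 × 18.998 = 18.998
  H: 19 × 1.008 = 19.152
  N: 2 × 14.007 = 28.014
  S: 1 × 32.060 = 32.060
Sum: 14×12.011 + 1×18.998 + 19×1.008 + 2×14.007 + 1×32.060 = 266.378 → 266.38 g/mol.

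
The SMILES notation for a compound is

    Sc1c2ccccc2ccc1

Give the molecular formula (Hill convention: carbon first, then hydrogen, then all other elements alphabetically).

C10H8S

Walk through each heavy atom and fill implicit hydrogens from standard valence (C 4, N 3, O 2, S 2, halogen 1); for lowercase aromatic atoms, an aromatic c carries 1 H when it has two neighbours and 0 H with three, and aromatic n carries 0 H:
  atom 1: S, bond orders sum to 1 (valence 2) → 1 H
  atom 2: aromatic c, 3 neighbours → 0 H
  atom 3: aromatic c, 3 neighbours → 0 H
  atom 4: aromatic c, 2 neighbours → 1 H
  atom 5: aromatic c, 2 neighbours → 1 H
  atom 6: aromatic c, 2 neighbours → 1 H
  atom 7: aromatic c, 2 neighbours → 1 H
  atom 8: aromatic c, 3 neighbours → 0 H
  atom 9: aromatic c, 2 neighbours → 1 H
  atom 10: aromatic c, 2 neighbours → 1 H
  atom 11: aromatic c, 2 neighbours → 1 H
Totals → C:10, H:8, S:1.
In Hill order: C10H8S.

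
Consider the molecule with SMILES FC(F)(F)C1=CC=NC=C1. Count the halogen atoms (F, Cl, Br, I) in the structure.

3

Halogen atoms appear at heavy-atom positions 1, 3, 4 (3×F).
Halogen count: 3.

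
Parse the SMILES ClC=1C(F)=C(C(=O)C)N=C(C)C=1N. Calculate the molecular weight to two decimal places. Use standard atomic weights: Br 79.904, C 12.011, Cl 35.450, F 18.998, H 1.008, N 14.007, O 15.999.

First, the molecular formula is C8H8ClFN2O (counting implicit H from valence).
  C: 8 × 12.011 = 96.088
  Cl: 1 × 35.450 = 35.450
  F: 1 × 18.998 = 18.998
  H: 8 × 1.008 = 8.064
  N: 2 × 14.007 = 28.014
  O: 1 × 15.999 = 15.999
Sum: 8×12.011 + 1×35.450 + 1×18.998 + 8×1.008 + 2×14.007 + 1×15.999 = 202.613 → 202.61 g/mol.

202.61 g/mol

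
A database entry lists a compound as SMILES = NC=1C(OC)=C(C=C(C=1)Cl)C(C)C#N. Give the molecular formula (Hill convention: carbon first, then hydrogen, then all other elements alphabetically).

Walk through each heavy atom and fill implicit hydrogens from standard valence (C 4, N 3, O 2, S 2, halogen 1):
  atom 1: N, bond orders sum to 1 (valence 3) → 2 H
  atom 2: C, bond orders sum to 4 (valence 4) → 0 H
  atom 3: C, bond orders sum to 4 (valence 4) → 0 H
  atom 4: O, bond orders sum to 2 (valence 2) → 0 H
  atom 5: C, bond orders sum to 1 (valence 4) → 3 H
  atom 6: C, bond orders sum to 4 (valence 4) → 0 H
  atom 7: C, bond orders sum to 3 (valence 4) → 1 H
  atom 8: C, bond orders sum to 4 (valence 4) → 0 H
  atom 9: C, bond orders sum to 3 (valence 4) → 1 H
  atom 10: Cl (halogen, monovalent) → 0 H
  atom 11: C, bond orders sum to 3 (valence 4) → 1 H
  atom 12: C, bond orders sum to 1 (valence 4) → 3 H
  atom 13: C, bond orders sum to 4 (valence 4) → 0 H
  atom 14: N, bond orders sum to 3 (valence 3) → 0 H
Totals → C:10, H:11, Cl:1, N:2, O:1.

C10H11ClN2O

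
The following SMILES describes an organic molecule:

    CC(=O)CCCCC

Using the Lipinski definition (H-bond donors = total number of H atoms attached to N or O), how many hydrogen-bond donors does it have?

0

Donors: find every N or O and count the H atoms it carries.
  atom 3 (O): bond orders sum to 2 → 0 H
Lipinski HBD = 0.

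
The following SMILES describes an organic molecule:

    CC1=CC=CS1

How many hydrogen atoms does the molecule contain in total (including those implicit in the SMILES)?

6

Walk through each heavy atom and fill implicit hydrogens from standard valence (C 4, N 3, O 2, S 2, halogen 1):
  atom 1: C, bond orders sum to 1 (valence 4) → 3 H
  atom 2: C, bond orders sum to 4 (valence 4) → 0 H
  atom 3: C, bond orders sum to 3 (valence 4) → 1 H
  atom 4: C, bond orders sum to 3 (valence 4) → 1 H
  atom 5: C, bond orders sum to 3 (valence 4) → 1 H
  atom 6: S, bond orders sum to 2 (valence 2) → 0 H
Total hydrogens: 6.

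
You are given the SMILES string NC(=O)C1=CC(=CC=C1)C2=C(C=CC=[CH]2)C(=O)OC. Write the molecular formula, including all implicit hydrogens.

Walk through each heavy atom and fill implicit hydrogens from standard valence (C 4, N 3, O 2, S 2, halogen 1):
  atom 1: N, bond orders sum to 1 (valence 3) → 2 H
  atom 2: C, bond orders sum to 4 (valence 4) → 0 H
  atom 3: O, bond orders sum to 2 (valence 2) → 0 H
  atom 4: C, bond orders sum to 4 (valence 4) → 0 H
  atom 5: C, bond orders sum to 3 (valence 4) → 1 H
  atom 6: C, bond orders sum to 4 (valence 4) → 0 H
  atom 7: C, bond orders sum to 3 (valence 4) → 1 H
  atom 8: C, bond orders sum to 3 (valence 4) → 1 H
  atom 9: C, bond orders sum to 3 (valence 4) → 1 H
  atom 10: C, bond orders sum to 4 (valence 4) → 0 H
  atom 11: C, bond orders sum to 4 (valence 4) → 0 H
  atom 12: C, bond orders sum to 3 (valence 4) → 1 H
  atom 13: C, bond orders sum to 3 (valence 4) → 1 H
  atom 14: C, bond orders sum to 3 (valence 4) → 1 H
  atom 15: C with explicit H count 1
  atom 16: C, bond orders sum to 4 (valence 4) → 0 H
  atom 17: O, bond orders sum to 2 (valence 2) → 0 H
  atom 18: O, bond orders sum to 2 (valence 2) → 0 H
  atom 19: C, bond orders sum to 1 (valence 4) → 3 H
Totals → C:15, H:13, N:1, O:3.

C15H13NO3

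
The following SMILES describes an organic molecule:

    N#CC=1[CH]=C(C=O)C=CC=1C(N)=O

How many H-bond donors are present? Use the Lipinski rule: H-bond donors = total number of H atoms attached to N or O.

2

Donors: find every N or O and count the H atoms it carries.
  atom 1 (N): bond orders sum to 3 → 0 H
  atom 7 (O): bond orders sum to 2 → 0 H
  atom 12 (N): bond orders sum to 1 → 2 H
  atom 13 (O): bond orders sum to 2 → 0 H
Lipinski HBD = 2.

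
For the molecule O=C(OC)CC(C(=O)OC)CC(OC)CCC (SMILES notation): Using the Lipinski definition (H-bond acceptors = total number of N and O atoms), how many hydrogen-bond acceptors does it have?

5

N atoms: 0; O atoms: 5.
Lipinski HBA = 0 + 5 = 5.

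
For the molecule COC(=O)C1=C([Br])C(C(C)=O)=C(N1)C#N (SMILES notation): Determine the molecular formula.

Walk through each heavy atom and fill implicit hydrogens from standard valence (C 4, N 3, O 2, S 2, halogen 1):
  atom 1: C, bond orders sum to 1 (valence 4) → 3 H
  atom 2: O, bond orders sum to 2 (valence 2) → 0 H
  atom 3: C, bond orders sum to 4 (valence 4) → 0 H
  atom 4: O, bond orders sum to 2 (valence 2) → 0 H
  atom 5: C, bond orders sum to 4 (valence 4) → 0 H
  atom 6: C, bond orders sum to 4 (valence 4) → 0 H
  atom 7: Br with explicit H count 0
  atom 8: C, bond orders sum to 4 (valence 4) → 0 H
  atom 9: C, bond orders sum to 4 (valence 4) → 0 H
  atom 10: C, bond orders sum to 1 (valence 4) → 3 H
  atom 11: O, bond orders sum to 2 (valence 2) → 0 H
  atom 12: C, bond orders sum to 4 (valence 4) → 0 H
  atom 13: N, bond orders sum to 2 (valence 3) → 1 H
  atom 14: C, bond orders sum to 4 (valence 4) → 0 H
  atom 15: N, bond orders sum to 3 (valence 3) → 0 H
Totals → C:9, H:7, Br:1, N:2, O:3.
In Hill order: C9H7BrN2O3.

C9H7BrN2O3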